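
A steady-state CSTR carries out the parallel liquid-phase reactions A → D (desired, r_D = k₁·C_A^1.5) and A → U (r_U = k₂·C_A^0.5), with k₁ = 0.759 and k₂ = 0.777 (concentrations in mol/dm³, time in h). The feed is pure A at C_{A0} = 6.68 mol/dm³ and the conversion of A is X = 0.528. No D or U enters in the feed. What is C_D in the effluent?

Exit C_A = C_{A0}(1−X) = 6.68×0.472 = 3.153 mol/dm³.
A CSTR operates uniformly at the exit composition, giving r_D = 4.249 and r_U = 1.380 (each k·C_A^n at C_A = 3.153).
Fraction of consumed A going to D: r_D/(r_D+r_U) = 0.7549.
C_D = 0.7549·C_{A0}·X = 0.7549×6.68×0.528 = 2.66 mol/dm³.

2.66 mol/dm³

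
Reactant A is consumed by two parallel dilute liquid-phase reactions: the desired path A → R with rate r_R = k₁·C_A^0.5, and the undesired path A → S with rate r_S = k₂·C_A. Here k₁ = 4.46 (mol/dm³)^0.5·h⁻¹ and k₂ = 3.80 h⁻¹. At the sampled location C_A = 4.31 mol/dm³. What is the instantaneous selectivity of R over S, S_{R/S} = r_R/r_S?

0.565

S_{R/S} = r_R/r_S = (k₁·C_A^0.5)/(k₂·C_A) = (k₁/k₂)·C_A^-0.5.
= (4.46×4.310^0.5) / (3.80×4.310) = 9.259/16.38 = 0.565.
The undesired path is higher order in A, so low C_A (CSTR or dilute feed) favours R.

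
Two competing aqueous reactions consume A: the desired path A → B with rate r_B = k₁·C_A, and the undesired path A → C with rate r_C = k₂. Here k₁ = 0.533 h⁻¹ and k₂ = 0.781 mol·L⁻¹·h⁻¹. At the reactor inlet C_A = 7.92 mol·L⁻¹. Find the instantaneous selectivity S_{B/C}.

S_{B/C} = r_B/r_C = (k₁·C_A)/(k₂) = (k₁/k₂)·C_A.
= (0.533×7.920) / (0.781) = 4.221/0.7810 = 5.41.

5.41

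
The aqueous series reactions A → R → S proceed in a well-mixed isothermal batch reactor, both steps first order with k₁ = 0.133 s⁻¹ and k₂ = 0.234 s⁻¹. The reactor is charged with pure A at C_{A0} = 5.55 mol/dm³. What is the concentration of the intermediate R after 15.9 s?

The intermediate concentration in a first-order A→B→C sequence is C_R = k₁C_{A0}(e^(−k₁t) − e^(−k₂t))/(k₂−k₁).
e^(−k₁t) = e^(−0.133×15.9) = e^(−2.115) = 0.1207; e^(−k₂t) = e^(−3.721) = 0.02422.
C_R = 0.133×5.55/(0.234−0.133) × (0.1207−0.02422) = 7.308×0.09645 = 0.7049 mol/dm³.

0.705 mol/dm³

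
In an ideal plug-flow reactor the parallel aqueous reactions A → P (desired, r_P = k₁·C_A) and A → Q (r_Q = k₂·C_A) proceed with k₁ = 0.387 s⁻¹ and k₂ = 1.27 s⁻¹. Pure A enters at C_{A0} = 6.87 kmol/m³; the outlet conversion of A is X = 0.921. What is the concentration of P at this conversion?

1.48 kmol/m³

C_A = C_{A0}(1−X) = 0.5427 kmol/m³.
Both paths are first order in A, so the instantaneous fraction to P is constant: dC_P/d(−C_A) = k₁/(k₁+k₂) = 0.2336.
C_P = 0.2336·(C_{A0}−C_A) = 0.2336×6.327 = 1.48 kmol/m³.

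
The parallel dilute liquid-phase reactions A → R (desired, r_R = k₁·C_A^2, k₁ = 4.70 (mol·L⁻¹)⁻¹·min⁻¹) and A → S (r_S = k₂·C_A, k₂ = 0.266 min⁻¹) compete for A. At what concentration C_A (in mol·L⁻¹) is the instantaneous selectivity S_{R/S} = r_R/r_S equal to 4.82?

S_{R/S} = (k₁/k₂)·C_A ⇒ C_A = S·k₂/k₁.
= 4.82×0.266/4.70 = 0.273 mol·L⁻¹.

0.273 mol·L⁻¹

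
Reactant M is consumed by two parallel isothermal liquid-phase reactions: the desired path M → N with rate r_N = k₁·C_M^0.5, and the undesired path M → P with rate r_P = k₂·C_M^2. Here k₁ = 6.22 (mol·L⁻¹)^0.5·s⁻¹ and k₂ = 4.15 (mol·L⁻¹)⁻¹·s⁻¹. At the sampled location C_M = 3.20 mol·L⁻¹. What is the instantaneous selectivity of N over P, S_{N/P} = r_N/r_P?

0.262

S_{N/P} = r_N/r_P = (k₁·C_M^0.5)/(k₂·C_M^2) = (k₁/k₂)·C_M^-1.5.
= (6.22×3.200^0.5) / (4.15×3.200^2) = 11.13/42.50 = 0.262.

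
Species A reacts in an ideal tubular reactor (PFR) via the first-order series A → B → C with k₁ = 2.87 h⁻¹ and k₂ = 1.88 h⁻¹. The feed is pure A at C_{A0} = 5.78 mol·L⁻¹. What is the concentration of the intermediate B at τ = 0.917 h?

For first-order series with pure A initially, C_B(τ) = k₁C_{A0}/(k₂−k₁)·(e^(−k₁τ) − e^(−k₂τ)).
e^(−k₁τ) = e^(−2.87×0.917) = e^(−2.632) = 0.07195; e^(−k₂τ) = e^(−1.724) = 0.1784.
C_B = 2.87×5.78/(1.88−2.87) × (0.07195−0.1784) = (-16.76)×(-0.1064) = 1.783 mol·L⁻¹.

1.78 mol·L⁻¹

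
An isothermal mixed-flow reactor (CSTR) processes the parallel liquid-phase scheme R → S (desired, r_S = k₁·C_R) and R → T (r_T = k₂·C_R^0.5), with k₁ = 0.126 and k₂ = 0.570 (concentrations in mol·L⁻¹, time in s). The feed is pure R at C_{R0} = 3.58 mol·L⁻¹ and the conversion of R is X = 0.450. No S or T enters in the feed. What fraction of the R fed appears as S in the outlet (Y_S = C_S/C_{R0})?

Exit C_R = C_{R0}(1−X) = 3.58×0.550 = 1.969 mol·L⁻¹.
Rates in a CSTR are evaluated at the outlet concentration: r_S = 0.126×1.969 = 0.2481, r_T = 0.570×1.969^0.5 = 0.7998.
Fraction of consumed R going to S: r_S/(r_S+r_T) = 0.2367.
C_S = 0.2367·C_{R0}·X = 0.2367×3.58×0.450 = 0.381 mol·L⁻¹; Y_S = C_S/C_{R0} = 0.107.

0.107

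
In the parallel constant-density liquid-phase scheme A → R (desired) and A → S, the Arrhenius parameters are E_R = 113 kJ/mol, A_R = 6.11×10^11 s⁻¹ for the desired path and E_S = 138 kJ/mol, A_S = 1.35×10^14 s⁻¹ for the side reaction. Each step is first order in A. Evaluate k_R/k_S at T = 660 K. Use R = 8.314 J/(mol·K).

Since both paths have the same order in A, the concentration cancels and S_{R/S} = k_R/k_S = (A_R/A_S)·exp[(E_S−E_R)/(RT)].
(E_S−E_R)/(RT) = (138−113)×10³/(8.314×660) = 25000/5487 = 4.556.
k_R/k_S = (6.11×10^11/1.35×10^14)·exp(4.556) = 0.004526 × 95.20 = 0.431.
Since E_R < E_S, lowering the temperature improves selectivity toward R.

0.431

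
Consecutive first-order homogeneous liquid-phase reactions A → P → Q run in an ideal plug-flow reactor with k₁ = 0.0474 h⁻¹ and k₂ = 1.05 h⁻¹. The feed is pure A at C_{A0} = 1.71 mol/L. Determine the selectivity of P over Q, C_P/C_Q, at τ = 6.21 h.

For first-order series with pure A initially, C_P(τ) = k₁C_{A0}/(k₂−k₁)·(e^(−k₁τ) − e^(−k₂τ)).
e^(−k₁τ) = e^(−0.0474×6.21) = e^(−0.2944) = 0.7450; e^(−k₂τ) = e^(−6.521) = 0.001473.
C_P = 0.0474×1.71/(1.05−0.0474) × (0.7450−0.001473) = 0.08084×0.7435 = 0.06011 mol/L.
C_A = C_{A0}e^(−k₁τ) = 1.274 mol/L, so C_Q = C_{A0}−C_A−C_P = 0.3759 mol/L; C_P/C_Q = 0.160.

0.160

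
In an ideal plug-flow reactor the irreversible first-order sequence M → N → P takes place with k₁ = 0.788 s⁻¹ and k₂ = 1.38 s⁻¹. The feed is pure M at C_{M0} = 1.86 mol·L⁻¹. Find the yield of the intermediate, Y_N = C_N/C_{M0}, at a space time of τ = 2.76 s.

Solving the coupled first-order balances gives C_N(τ) = [k₁/(k₂−k₁)]·C_{M0}·(e^(−k₁τ) − e^(−k₂τ)).
e^(−k₁τ) = e^(−0.788×2.76) = e^(−2.175) = 0.1136; e^(−k₂τ) = e^(−3.809) = 0.02217.
C_N = 0.788×1.86/(1.38−0.788) × (0.1136−0.02217) = 2.476×0.09145 = 0.2264 mol·L⁻¹.
Y_N = C_N/C_{M0} = 0.2264/1.86 = 0.122.

0.122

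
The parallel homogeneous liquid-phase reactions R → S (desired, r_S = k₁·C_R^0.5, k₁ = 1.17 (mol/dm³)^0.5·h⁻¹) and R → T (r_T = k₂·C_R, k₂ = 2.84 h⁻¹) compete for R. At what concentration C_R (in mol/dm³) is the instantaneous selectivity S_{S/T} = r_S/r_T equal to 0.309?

1.78 mol/dm³

S_{S/T} = (k₁/k₂)·C_R^-0.5 ⇒ C_R = (S·k₂/k₁)^(-2).
= (0.309×2.84/1.17)^(-2) = (0.7501)^(-2) = 1.78 mol/dm³.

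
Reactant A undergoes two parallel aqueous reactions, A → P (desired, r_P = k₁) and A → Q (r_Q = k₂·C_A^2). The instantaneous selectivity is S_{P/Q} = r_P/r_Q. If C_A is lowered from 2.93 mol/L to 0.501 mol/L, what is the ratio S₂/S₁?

S_{P/Q} = (k₁/k₂)·C_A^-2, so S₂/S₁ = (C_{A,2}/C_{A,1})^-2.
= (0.501/2.93)^(-2) = (0.1710)^(-2) = 34.2.
Selectivity toward P rises as C_A falls — low-concentration operation is favoured.

34.2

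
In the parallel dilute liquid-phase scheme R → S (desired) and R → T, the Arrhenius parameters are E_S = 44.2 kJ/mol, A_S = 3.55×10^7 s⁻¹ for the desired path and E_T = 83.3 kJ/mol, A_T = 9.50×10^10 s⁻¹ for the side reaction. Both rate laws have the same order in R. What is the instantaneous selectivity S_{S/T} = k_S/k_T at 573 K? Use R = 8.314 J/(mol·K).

With equal orders, S_{S/T} = k_S/k_T = (A_S/A_T)·exp[(E_T−E_S)/(RT)].
(E_T−E_S)/(RT) = (83.3−44.2)×10³/(8.314×573) = 39100/4764 = 8.208.
k_S/k_T = (3.55×10^7/9.50×10^10)·exp(8.208) = 3.737×10^-4 × 3668 = 1.37.

1.37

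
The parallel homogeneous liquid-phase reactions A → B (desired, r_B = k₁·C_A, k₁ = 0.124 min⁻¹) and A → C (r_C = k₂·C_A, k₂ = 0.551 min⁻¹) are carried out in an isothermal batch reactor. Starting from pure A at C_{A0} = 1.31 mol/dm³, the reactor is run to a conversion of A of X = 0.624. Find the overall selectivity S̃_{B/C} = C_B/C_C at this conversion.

0.225

C_A = C_{A0}(1−X) = 0.4926 mol/dm³.
Both paths are first order in A, so the instantaneous fraction to B is constant: dC_B/d(−C_A) = k₁/(k₁+k₂) = 0.1837.
C_B = 0.1837·(C_{A0}−C_A) = 0.1837×0.8174 = 0.150 mol/dm³.
C_C = (C_{A0}−C_A)−C_B = 0.6673 mol/dm³; S̃_{B/C} = 0.1502/0.6673 = 0.225.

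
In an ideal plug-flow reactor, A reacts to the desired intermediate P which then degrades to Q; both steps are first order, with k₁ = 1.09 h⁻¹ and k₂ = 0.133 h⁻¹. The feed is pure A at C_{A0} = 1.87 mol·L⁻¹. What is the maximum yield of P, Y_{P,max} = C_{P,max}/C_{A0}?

0.747

Evaluating C_P at τ_opt = ln(k₂/k₁)/(k₂−k₁) gives C_{P,max}/C_{A0} = (k₁/k₂)^[k₂/(k₂−k₁)].
= (1.09/0.133)^(0.133/(0.133−1.09)) = (8.195)^(-0.1390) = 0.7465.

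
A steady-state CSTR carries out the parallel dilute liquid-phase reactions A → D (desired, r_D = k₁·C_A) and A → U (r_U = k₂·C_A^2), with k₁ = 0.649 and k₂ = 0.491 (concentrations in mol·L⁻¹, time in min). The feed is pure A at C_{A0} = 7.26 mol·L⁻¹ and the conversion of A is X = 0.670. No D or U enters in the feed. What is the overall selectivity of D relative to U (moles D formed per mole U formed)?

Exit C_A = C_{A0}(1−X) = 7.26×0.330 = 2.396 mol·L⁻¹.
In a CSTR the entire volume is at exit conditions, so r_D = 0.649×2.396 = 1.555 and r_U = 0.491×2.396^2 = 2.818.
Overall selectivity = C_D/C_U = r_Dτ/(r_Uτ) = r_D/r_U = 0.552.

0.552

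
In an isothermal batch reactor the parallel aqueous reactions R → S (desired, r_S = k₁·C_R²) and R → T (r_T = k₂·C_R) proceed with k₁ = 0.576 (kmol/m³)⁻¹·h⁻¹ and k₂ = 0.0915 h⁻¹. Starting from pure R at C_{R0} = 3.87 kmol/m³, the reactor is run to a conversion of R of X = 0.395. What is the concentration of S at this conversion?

1.45 kmol/m³

C_R = C_{R0}(1−X) = 2.341 kmol/m³.
Along a PFR/batch, dC_T/dC_R = −r_T/(r_S+r_T) = −k₂/(k₂+k₁·C_R).
Integrating from C_{R0} to C_R: C_T = (0.0915/0.576)·ln[(0.0915+0.576·3.87)/(0.0915+0.576·2.34)] = 0.1589·ln(2.321/1.440) = 0.07579 kmol/m³.
Then C_S = (C_{R0}−C_R) − C_T = 1.529 − 0.07579 = 1.453 kmol/m³.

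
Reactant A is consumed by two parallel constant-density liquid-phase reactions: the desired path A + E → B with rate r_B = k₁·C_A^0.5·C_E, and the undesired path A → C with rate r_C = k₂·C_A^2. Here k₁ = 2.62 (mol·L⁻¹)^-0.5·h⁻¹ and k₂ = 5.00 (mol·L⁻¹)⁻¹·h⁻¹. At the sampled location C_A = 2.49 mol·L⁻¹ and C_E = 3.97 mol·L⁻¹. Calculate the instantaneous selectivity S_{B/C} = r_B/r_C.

0.529

S_{B/C} = r_B/r_C = (k₁·C_A^0.5·C_E)/(k₂·C_A^2) = (k₁/k₂)·C_A^-1.5·C_E.
= (2.62×2.490^0.5×3.970) / (5.00×2.490^2) = 16.41/31.00 = 0.529.
The undesired path is higher order in A, so low C_A (CSTR or dilute feed) favours B.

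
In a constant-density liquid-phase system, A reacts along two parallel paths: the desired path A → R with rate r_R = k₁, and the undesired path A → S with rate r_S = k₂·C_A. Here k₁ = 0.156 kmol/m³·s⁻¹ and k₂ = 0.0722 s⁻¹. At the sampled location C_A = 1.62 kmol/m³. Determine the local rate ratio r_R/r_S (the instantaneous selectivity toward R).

S_{R/S} = r_R/r_S = (k₁)/(k₂·C_A) = (k₁/k₂)·C_A⁻¹.
= (0.156) / (0.0722×1.620) = 0.1560/0.1170 = 1.33.
The undesired path is higher order in A, so low C_A (CSTR or dilute feed) favours R.

1.33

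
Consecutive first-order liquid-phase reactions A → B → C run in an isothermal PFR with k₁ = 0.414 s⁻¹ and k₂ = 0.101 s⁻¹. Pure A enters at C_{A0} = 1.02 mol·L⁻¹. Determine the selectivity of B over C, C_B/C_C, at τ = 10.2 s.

Solving the coupled first-order balances gives C_B(τ) = [k₁/(k₂−k₁)]·C_{A0}·(e^(−k₁τ) − e^(−k₂τ)).
e^(−k₁τ) = e^(−0.414×10.2) = e^(−4.223) = 0.01466; e^(−k₂τ) = e^(−1.030) = 0.3569.
C_B = 0.414×1.02/(0.101−0.414) × (0.01466−0.3569) = (-1.349)×(-0.3423) = 0.4618 mol·L⁻¹.
C_A = C_{A0}e^(−k₁τ) = 0.01495 mol·L⁻¹, so C_C = C_{A0}−C_A−C_B = 0.5433 mol·L⁻¹; C_B/C_C = 0.850.

0.850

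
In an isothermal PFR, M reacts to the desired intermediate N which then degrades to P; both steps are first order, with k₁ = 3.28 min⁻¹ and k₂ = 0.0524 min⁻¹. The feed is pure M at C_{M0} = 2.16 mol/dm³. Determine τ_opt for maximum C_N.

1.28 min

For first-order series the maximum of C_N occurs at τ_opt = ln(k₂/k₁)/(k₂−k₁).
= ln(0.0524/3.28)/(0.0524−3.28) = ln(0.01598)/-3.228 = -4.137/-3.228 = 1.28 min.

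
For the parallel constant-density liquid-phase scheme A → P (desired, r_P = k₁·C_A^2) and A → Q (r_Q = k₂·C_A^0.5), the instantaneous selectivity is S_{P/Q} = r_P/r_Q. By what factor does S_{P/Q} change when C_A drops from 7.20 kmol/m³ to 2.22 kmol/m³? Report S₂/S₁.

0.171

S_{P/Q} = (k₁/k₂)·C_A^1.5, so S₂/S₁ = (C_{A,2}/C_{A,1})^1.5.
= (2.22/7.20)^1.5 = (0.3083)^1.5 = 0.171.
Selectivity toward P falls as C_A falls — high-concentration operation is favoured.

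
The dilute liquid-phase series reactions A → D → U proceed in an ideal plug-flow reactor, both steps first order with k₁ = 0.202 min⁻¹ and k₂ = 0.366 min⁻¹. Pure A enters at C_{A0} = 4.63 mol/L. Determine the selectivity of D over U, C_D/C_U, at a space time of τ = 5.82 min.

0.511

The intermediate concentration in a first-order A→B→C sequence is C_D = k₁C_{A0}(e^(−k₁τ) − e^(−k₂τ))/(k₂−k₁).
e^(−k₁τ) = e^(−0.202×5.82) = e^(−1.176) = 0.3086; e^(−k₂τ) = e^(−2.130) = 0.1188.
C_D = 0.202×4.63/(0.366−0.202) × (0.3086−0.1188) = 5.703×0.1898 = 1.082 mol/L.
C_A = C_{A0}e^(−k₁τ) = 1.429 mol/L, so C_U = C_{A0}−C_A−C_D = 2.119 mol/L; C_D/C_U = 0.511.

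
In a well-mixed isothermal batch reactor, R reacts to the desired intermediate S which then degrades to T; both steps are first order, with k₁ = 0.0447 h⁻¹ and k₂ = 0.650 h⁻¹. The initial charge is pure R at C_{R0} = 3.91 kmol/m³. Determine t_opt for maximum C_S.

The intermediate peaks when r₁ = r₂, i.e. k₁e^(−k₁t) = k₂e^(−k₂t), giving t_opt = ln(k₂/k₁)/(k₂−k₁).
= ln(0.650/0.0447)/(0.650−0.0447) = ln(14.54)/0.6053 = 2.677/0.6053 = 4.42 h.

4.42 h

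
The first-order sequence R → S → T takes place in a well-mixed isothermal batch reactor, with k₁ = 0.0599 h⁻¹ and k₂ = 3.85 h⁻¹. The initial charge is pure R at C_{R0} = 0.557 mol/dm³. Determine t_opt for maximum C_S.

The intermediate peaks when r₁ = r₂, i.e. k₁e^(−k₁t) = k₂e^(−k₂t), giving t_opt = ln(k₂/k₁)/(k₂−k₁).
= ln(3.85/0.0599)/(3.85−0.0599) = ln(64.27)/3.790 = 4.163/3.790 = 1.10 h.

1.10 h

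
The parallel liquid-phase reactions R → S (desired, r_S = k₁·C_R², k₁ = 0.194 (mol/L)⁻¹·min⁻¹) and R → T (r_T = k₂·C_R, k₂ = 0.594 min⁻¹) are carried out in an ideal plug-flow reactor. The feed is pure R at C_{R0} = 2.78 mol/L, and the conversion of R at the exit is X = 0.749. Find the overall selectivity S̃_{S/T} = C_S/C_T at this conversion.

0.543

C_R = C_{R0}(1−X) = 0.6978 mol/L.
Along a PFR/batch, dC_T/dC_R = −r_T/(r_S+r_T) = −k₂/(k₂+k₁·C_R).
Integrating from C_{R0} to C_R: C_T = (0.594/0.194)·ln[(0.594+0.194·2.78)/(0.594+0.194·0.698)] = 3.062·ln(1.133/0.7294) = 1.349 mol/L.
Then C_S = (C_{R0}−C_R) − C_T = 2.082 − 1.349 = 0.7328 mol/L.
S̃_{S/T} = C_S/C_T = 0.7328/1.349 = 0.543.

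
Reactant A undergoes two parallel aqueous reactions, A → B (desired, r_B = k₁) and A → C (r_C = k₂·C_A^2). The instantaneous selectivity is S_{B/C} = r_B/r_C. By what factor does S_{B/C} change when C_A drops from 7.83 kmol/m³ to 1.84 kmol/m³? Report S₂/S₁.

S_{B/C} = (k₁/k₂)·C_A^-2, so S₂/S₁ = (C_{A,2}/C_{A,1})^-2.
= (1.84/7.83)^(-2) = (0.2350)^(-2) = 18.1.
Selectivity toward B rises as C_A falls — low-concentration operation is favoured.

18.1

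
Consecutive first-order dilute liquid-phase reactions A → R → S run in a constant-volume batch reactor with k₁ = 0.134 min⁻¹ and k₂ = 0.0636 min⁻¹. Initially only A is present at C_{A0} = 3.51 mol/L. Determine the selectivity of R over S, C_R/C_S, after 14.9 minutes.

1.25

Solving the coupled first-order balances gives C_R(t) = [k₁/(k₂−k₁)]·C_{A0}·(e^(−k₁t) − e^(−k₂t)).
e^(−k₁t) = e^(−0.134×14.9) = e^(−1.997) = 0.1358; e^(−k₂t) = e^(−0.9476) = 0.3877.
C_R = 0.134×3.51/(0.0636−0.134) × (0.1358−0.3877) = (-6.681)×(-0.2519) = 1.683 mol/L.
C_A = C_{A0}e^(−k₁t) = 0.4766 mol/L, so C_S = C_{A0}−C_A−C_R = 1.351 mol/L; C_R/C_S = 1.25.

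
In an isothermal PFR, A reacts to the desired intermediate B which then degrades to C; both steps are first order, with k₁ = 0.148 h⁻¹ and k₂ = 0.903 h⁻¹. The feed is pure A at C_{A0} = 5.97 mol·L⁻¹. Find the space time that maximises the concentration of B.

2.40 h

The intermediate peaks when r₁ = r₂, i.e. k₁e^(−k₁τ) = k₂e^(−k₂τ), giving τ_opt = ln(k₂/k₁)/(k₂−k₁).
= ln(0.903/0.148)/(0.903−0.148) = ln(6.101)/0.7550 = 1.809/0.7550 = 2.40 h.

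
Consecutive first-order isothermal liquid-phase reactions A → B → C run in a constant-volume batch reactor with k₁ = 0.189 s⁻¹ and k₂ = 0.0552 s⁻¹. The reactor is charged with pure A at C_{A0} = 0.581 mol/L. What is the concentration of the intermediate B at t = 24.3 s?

Solving the coupled first-order balances gives C_B(t) = [k₁/(k₂−k₁)]·C_{A0}·(e^(−k₁t) − e^(−k₂t)).
e^(−k₁t) = e^(−0.189×24.3) = e^(−4.593) = 0.01013; e^(−k₂t) = e^(−1.341) = 0.2615.
C_B = 0.189×0.581/(0.0552−0.189) × (0.01013−0.2615) = (-0.8207)×(-0.2514) = 0.2063 mol/L.

0.206 mol/L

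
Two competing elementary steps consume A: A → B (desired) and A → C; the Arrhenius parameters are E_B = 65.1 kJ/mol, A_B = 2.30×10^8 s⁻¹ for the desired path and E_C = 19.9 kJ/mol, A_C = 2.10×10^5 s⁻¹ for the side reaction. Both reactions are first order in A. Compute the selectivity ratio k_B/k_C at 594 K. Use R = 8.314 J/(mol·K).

Since both paths have the same order in A, the concentration cancels and S_{B/C} = k_B/k_C = (A_B/A_C)·exp[(E_C−E_B)/(RT)].
(E_C−E_B)/(RT) = (19.9−65.1)×10³/(8.314×594) = -45200/4939 = -9.153.
k_B/k_C = (2.30×10^8/2.10×10^5)·exp(-9.153) = 1095 × 1.059×10^-4 = 0.116.

0.116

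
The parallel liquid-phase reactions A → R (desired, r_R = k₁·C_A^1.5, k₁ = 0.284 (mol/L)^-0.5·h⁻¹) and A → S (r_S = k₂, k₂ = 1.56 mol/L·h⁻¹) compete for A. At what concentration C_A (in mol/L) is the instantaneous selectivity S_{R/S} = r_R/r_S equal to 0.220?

1.13 mol/L

S_{R/S} = (k₁/k₂)·C_A^1.5 ⇒ C_A = (S·k₂/k₁)^(1/1.5).
= (0.220×1.56/0.284)^(0.6667) = (1.208)^(0.6667) = 1.13 mol/L.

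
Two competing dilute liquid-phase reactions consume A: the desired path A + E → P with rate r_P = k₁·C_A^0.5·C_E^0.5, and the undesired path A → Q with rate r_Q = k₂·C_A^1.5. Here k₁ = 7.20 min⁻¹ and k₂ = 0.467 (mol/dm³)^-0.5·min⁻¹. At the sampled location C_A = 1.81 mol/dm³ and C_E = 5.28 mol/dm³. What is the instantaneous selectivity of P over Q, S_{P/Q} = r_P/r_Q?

S_{P/Q} = r_P/r_Q = (k₁·C_A^0.5·C_E^0.5)/(k₂·C_A^1.5) = (k₁/k₂)·C_A⁻¹·C_E^0.5.
= (7.20×1.810^0.5×5.280^0.5) / (0.467×1.810^1.5) = 22.26/1.137 = 19.6.

19.6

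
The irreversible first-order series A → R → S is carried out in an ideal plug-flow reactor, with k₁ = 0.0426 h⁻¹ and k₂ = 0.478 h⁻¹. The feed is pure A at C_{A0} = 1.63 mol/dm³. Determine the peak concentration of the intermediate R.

0.115 mol/dm³

At the optimum, C_{R,max}/C_{A0} = (k₁/k₂)^[k₂/(k₂−k₁)].
= (0.0426/0.478)^(0.478/(0.478−0.0426)) = (0.08912)^(1.098) = 0.07035.
C_{R,max} = 0.07035×1.63 = 0.115 mol/dm³.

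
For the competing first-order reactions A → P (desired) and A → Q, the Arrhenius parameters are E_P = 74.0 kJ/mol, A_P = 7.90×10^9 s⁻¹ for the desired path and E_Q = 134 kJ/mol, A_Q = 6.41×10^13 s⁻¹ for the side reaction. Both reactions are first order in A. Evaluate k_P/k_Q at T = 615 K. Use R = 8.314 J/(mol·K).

With equal orders, S_{P/Q} = k_P/k_Q = (A_P/A_Q)·exp[(E_Q−E_P)/(RT)].
(E_Q−E_P)/(RT) = (134−74.0)×10³/(8.314×615) = 60000/5113 = 11.73.
k_P/k_Q = (7.90×10^9/6.41×10^13)·exp(11.73) = 1.232×10^-4 × 1.248×10^5 = 15.4.

15.4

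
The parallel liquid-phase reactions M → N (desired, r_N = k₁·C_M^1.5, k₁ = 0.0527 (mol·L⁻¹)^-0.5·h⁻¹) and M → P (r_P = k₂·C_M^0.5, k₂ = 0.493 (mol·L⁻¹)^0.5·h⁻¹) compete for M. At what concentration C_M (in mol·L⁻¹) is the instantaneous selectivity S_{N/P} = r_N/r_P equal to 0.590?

S_{N/P} = (k₁/k₂)·C_M ⇒ C_M = S·k₂/k₁.
= 0.590×0.493/0.0527 = 5.52 mol·L⁻¹.

5.52 mol·L⁻¹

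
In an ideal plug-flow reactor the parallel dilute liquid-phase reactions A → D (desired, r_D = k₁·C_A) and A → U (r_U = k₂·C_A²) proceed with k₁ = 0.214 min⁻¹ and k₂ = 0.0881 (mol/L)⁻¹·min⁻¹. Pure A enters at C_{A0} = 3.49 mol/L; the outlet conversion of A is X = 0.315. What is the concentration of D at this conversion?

0.499 mol/L

C_A = C_{A0}(1−X) = 2.391 mol/L.
Along a PFR/batch, dC_D/dC_A = −r_D/(r_D+r_U) = −k₁/(k₁+k₂·C_A).
Integrating from C_{A0} to C_A: C_D = (0.214/0.0881)·ln[(0.214+0.0881·3.49)/(0.214+0.0881·2.39)] = 2.429·ln(0.5215/0.4246) = 0.4991 mol/L.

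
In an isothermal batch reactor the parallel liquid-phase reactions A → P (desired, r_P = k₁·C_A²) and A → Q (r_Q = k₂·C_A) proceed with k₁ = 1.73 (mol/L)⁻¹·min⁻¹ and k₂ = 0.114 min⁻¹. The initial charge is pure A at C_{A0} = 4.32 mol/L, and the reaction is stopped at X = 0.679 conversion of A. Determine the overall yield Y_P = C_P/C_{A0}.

C_A = C_{A0}(1−X) = 1.387 mol/L.
Along a PFR/batch, dC_Q/dC_A = −r_Q/(r_P+r_Q) = −k₂/(k₂+k₁·C_A).
Integrating from C_{A0} to C_A: C_Q = (0.114/1.73)·ln[(0.114+1.73·4.32)/(0.114+1.73·1.39)] = 0.06590·ln(7.588/2.513) = 0.07282 mol/L.
Then C_P = (C_{A0}−C_A) − C_Q = 2.933 − 0.07282 = 2.860 mol/L.
Y_P = C_P/C_{A0} = 2.860/4.32 = 0.662.

0.662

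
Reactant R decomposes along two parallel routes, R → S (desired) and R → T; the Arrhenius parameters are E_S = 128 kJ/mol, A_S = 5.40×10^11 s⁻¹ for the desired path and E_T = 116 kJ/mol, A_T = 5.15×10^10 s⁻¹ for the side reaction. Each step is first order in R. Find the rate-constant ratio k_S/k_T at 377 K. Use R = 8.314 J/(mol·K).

0.228

With equal orders, S_{S/T} = k_S/k_T = (A_S/A_T)·exp[(E_T−E_S)/(RT)].
(E_T−E_S)/(RT) = (116−128)×10³/(8.314×377) = -12000/3134 = -3.829.
k_S/k_T = (5.40×10^11/5.15×10^10)·exp(-3.829) = 10.49 × 0.02174 = 0.228.
Since E_S > E_T, raising the temperature improves selectivity toward S.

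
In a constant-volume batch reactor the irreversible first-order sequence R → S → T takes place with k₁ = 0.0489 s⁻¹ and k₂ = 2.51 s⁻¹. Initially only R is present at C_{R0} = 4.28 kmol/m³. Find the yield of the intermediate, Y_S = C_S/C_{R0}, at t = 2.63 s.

0.0174

Solving the coupled first-order balances gives C_S(t) = [k₁/(k₂−k₁)]·C_{R0}·(e^(−k₁t) − e^(−k₂t)).
e^(−k₁t) = e^(−0.0489×2.63) = e^(−0.1286) = 0.8793; e^(−k₂t) = e^(−6.601) = 0.001359.
C_S = 0.0489×4.28/(2.51−0.0489) × (0.8793−0.001359) = 0.08504×0.8780 = 0.07466 kmol/m³.
Y_S = C_S/C_{R0} = 0.07466/4.28 = 0.0174.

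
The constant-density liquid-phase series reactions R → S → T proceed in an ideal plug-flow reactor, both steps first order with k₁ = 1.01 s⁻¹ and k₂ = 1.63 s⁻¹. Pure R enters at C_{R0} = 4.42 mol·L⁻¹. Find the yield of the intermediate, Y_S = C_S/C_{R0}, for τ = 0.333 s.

0.217

For first-order series with pure R initially, C_S(τ) = k₁C_{R0}/(k₂−k₁)·(e^(−k₁τ) − e^(−k₂τ)).
e^(−k₁τ) = e^(−1.01×0.333) = e^(−0.3363) = 0.7144; e^(−k₂τ) = e^(−0.5428) = 0.5811.
C_S = 1.01×4.42/(1.63−1.01) × (0.7144−0.5811) = 7.200×0.1333 = 0.9595 mol·L⁻¹.
Y_S = C_S/C_{R0} = 0.9595/4.42 = 0.217.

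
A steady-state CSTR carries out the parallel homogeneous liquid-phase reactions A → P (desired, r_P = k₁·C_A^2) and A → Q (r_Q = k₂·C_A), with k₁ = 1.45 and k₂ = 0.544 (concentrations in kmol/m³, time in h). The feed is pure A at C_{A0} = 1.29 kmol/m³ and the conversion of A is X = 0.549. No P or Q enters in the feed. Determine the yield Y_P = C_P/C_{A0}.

0.334

Exit C_A = C_{A0}(1−X) = 1.29×0.451 = 0.5818 kmol/m³.
Rates in a CSTR are evaluated at the outlet concentration: r_P = 1.45×0.5818^2 = 0.4908, r_Q = 0.544×0.5818 = 0.3165.
Fraction of consumed A going to P: r_P/(r_P+r_Q) = 0.6080.
C_P = 0.6080·C_{A0}·X = 0.6080×1.29×0.549 = 0.431 kmol/m³; Y_P = C_P/C_{A0} = 0.334.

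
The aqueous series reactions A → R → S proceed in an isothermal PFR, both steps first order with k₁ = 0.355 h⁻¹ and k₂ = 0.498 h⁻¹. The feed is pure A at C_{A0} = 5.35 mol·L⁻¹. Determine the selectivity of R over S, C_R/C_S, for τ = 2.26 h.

Solving the coupled first-order balances gives C_R(τ) = [k₁/(k₂−k₁)]·C_{A0}·(e^(−k₁τ) − e^(−k₂τ)).
e^(−k₁τ) = e^(−0.355×2.26) = e^(−0.8023) = 0.4483; e^(−k₂τ) = e^(−1.125) = 0.3245.
C_R = 0.355×5.35/(0.498−0.355) × (0.4483−0.3245) = 13.28×0.1238 = 1.644 mol·L⁻¹.
C_A = C_{A0}e^(−k₁τ) = 2.398 mol·L⁻¹, so C_S = C_{A0}−C_A−C_R = 1.307 mol·L⁻¹; C_R/C_S = 1.26.

1.26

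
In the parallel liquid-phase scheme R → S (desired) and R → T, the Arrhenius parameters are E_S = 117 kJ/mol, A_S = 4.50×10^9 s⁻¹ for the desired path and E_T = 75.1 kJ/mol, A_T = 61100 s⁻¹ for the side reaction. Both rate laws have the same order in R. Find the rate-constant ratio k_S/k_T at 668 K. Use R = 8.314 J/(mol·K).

Since both paths have the same order in R, the concentration cancels and S_{S/T} = k_S/k_T = (A_S/A_T)·exp[(E_T−E_S)/(RT)].
(E_T−E_S)/(RT) = (75.1−117)×10³/(8.314×668) = -41900/5554 = -7.544.
k_S/k_T = (4.50×10^9/61100)·exp(-7.544) = 73650 × 5.290×10^-4 = 39.0.

39.0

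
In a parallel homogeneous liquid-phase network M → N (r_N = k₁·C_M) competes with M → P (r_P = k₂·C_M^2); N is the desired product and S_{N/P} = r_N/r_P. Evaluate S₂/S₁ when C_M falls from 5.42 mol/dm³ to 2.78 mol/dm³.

S_{N/P} = (k₁/k₂)·C_M⁻¹, so S₂/S₁ = (C_{M,2}/C_{M,1})⁻¹.
= 5.42/2.78 = 1.95.

1.95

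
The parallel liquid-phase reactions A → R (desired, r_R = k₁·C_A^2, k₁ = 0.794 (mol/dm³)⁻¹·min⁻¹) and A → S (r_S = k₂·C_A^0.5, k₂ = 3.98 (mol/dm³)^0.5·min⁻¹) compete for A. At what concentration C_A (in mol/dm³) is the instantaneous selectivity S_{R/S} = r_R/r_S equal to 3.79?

S_{R/S} = (k₁/k₂)·C_A^1.5 ⇒ C_A = (S·k₂/k₁)^(1/1.5).
= (3.79×3.98/0.794)^(0.6667) = (19.00)^(0.6667) = 7.12 mol/dm³.

7.12 mol/dm³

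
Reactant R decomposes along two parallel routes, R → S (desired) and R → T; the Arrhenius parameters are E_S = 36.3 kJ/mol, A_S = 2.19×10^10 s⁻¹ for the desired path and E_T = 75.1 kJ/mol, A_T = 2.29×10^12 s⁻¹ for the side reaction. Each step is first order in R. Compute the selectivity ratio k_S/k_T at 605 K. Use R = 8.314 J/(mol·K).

k_S/k_T = (A_S/A_T)·exp[−(E_S−E_T)/(RT)] = (A_S/A_T)·exp[(E_T−E_S)/(RT)].
(E_T−E_S)/(RT) = (75.1−36.3)×10³/(8.314×605) = 38800/5030 = 7.714.
k_S/k_T = (2.19×10^10/2.29×10^12)·exp(7.714) = 0.009563 × 2239 = 21.4.
Since E_S < E_T, lowering the temperature improves selectivity toward S.

21.4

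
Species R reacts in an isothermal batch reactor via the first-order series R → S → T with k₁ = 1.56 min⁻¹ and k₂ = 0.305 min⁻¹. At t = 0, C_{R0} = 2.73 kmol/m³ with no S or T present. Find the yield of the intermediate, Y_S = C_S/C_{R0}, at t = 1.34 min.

The intermediate concentration in a first-order A→B→C sequence is C_S = k₁C_{R0}(e^(−k₁t) − e^(−k₂t))/(k₂−k₁).
e^(−k₁t) = e^(−1.56×1.34) = e^(−2.090) = 0.1236; e^(−k₂t) = e^(−0.4087) = 0.6645.
C_S = 1.56×2.73/(0.305−1.56) × (0.1236−0.6645) = (-3.393)×(-0.5409) = 1.835 kmol/m³.
Y_S = C_S/C_{R0} = 1.835/2.73 = 0.672.

0.672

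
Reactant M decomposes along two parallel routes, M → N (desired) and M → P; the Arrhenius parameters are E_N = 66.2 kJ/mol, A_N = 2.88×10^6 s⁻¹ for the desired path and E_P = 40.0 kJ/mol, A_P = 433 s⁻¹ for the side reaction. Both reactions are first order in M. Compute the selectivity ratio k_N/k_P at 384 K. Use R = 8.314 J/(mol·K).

1.81

k_N/k_P = (A_N/A_P)·exp[−(E_N−E_P)/(RT)] = (A_N/A_P)·exp[(E_P−E_N)/(RT)].
(E_P−E_N)/(RT) = (40.0−66.2)×10³/(8.314×384) = -26200/3193 = -8.207.
k_N/k_P = (2.88×10^6/433)·exp(-8.207) = 6651 × 2.729×10^-4 = 1.81.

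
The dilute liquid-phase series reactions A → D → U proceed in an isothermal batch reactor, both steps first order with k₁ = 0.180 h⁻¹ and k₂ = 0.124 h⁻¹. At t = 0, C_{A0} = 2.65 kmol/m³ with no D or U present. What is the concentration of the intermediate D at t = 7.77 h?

Solving the coupled first-order balances gives C_D(t) = [k₁/(k₂−k₁)]·C_{A0}·(e^(−k₁t) − e^(−k₂t)).
e^(−k₁t) = e^(−0.180×7.77) = e^(−1.399) = 0.2469; e^(−k₂t) = e^(−0.9635) = 0.3816.
C_D = 0.180×2.65/(0.124−0.180) × (0.2469−0.3816) = (-8.518)×(-0.1346) = 1.147 kmol/m³.

1.15 kmol/m³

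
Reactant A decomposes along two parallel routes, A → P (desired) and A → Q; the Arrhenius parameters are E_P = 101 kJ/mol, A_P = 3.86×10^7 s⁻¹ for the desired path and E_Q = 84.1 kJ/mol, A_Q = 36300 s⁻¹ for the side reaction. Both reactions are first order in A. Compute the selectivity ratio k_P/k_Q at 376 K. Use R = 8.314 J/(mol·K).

With equal orders, S_{P/Q} = k_P/k_Q = (A_P/A_Q)·exp[(E_Q−E_P)/(RT)].
(E_Q−E_P)/(RT) = (84.1−101)×10³/(8.314×376) = -16900/3126 = -5.406.
k_P/k_Q = (3.86×10^7/36300)·exp(-5.406) = 1063 × 0.004489 = 4.77.
Since E_P > E_Q, raising the temperature improves selectivity toward P.

4.77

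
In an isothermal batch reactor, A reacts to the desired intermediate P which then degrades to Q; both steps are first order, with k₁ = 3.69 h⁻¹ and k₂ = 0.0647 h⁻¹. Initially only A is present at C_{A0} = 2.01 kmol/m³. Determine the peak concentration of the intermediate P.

For a first-order series the maximum intermediate yield is C_{P,max}/C_{A0} = (k₁/k₂)^[k₂/(k₂−k₁)].
= (3.69/0.0647)^(0.0647/(0.0647−3.69)) = (57.03)^(-0.01785) = 0.9304.
C_{P,max} = 0.9304×2.01 = 1.87 kmol/m³.

1.87 kmol/m³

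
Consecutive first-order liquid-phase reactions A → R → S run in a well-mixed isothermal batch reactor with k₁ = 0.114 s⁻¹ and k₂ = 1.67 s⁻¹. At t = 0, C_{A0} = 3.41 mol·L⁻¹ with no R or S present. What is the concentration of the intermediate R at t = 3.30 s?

For first-order series with pure A initially, C_R(t) = k₁C_{A0}/(k₂−k₁)·(e^(−k₁t) − e^(−k₂t)).
e^(−k₁t) = e^(−0.114×3.30) = e^(−0.3762) = 0.6865; e^(−k₂t) = e^(−5.511) = 0.004042.
C_R = 0.114×3.41/(1.67−0.114) × (0.6865−0.004042) = 0.2498×0.6824 = 0.1705 mol·L⁻¹.

0.170 mol·L⁻¹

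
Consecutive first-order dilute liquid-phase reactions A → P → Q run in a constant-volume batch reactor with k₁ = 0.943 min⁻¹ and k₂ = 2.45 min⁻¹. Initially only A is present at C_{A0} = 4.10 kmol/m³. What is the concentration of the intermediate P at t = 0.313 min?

Solving the coupled first-order balances gives C_P(t) = [k₁/(k₂−k₁)]·C_{A0}·(e^(−k₁t) − e^(−k₂t)).
e^(−k₁t) = e^(−0.943×0.313) = e^(−0.2952) = 0.7444; e^(−k₂t) = e^(−0.7669) = 0.4645.
C_P = 0.943×4.10/(2.45−0.943) × (0.7444−0.4645) = 2.566×0.2799 = 0.7182 kmol/m³.

0.718 kmol/m³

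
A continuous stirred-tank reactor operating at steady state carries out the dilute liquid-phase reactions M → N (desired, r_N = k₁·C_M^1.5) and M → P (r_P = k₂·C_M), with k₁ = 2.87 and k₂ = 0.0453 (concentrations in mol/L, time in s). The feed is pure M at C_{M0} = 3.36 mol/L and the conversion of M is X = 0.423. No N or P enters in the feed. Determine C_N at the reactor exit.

Exit C_M = C_{M0}(1−X) = 3.36×0.577 = 1.939 mol/L.
Rates in a CSTR are evaluated at the outlet concentration: r_N = 2.87×1.939^1.5 = 7.747, r_P = 0.0453×1.939 = 0.08782.
Fraction of consumed M going to N: r_N/(r_N+r_P) = 0.9888.
C_N = 0.9888·C_{M0}·X = 0.9888×3.36×0.423 = 1.41 mol/L.

1.41 mol/L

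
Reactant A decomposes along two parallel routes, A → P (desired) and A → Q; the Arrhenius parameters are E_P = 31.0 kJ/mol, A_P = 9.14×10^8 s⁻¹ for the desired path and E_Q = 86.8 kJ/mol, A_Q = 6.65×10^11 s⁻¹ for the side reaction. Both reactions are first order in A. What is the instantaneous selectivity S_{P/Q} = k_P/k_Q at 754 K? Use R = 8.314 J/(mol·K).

10.1

Since both paths have the same order in A, the concentration cancels and S_{P/Q} = k_P/k_Q = (A_P/A_Q)·exp[(E_Q−E_P)/(RT)].
(E_Q−E_P)/(RT) = (86.8−31.0)×10³/(8.314×754) = 55800/6269 = 8.901.
k_P/k_Q = (9.14×10^8/6.65×10^11)·exp(8.901) = 0.001374 × 7341 = 10.1.
Since E_P < E_Q, lowering the temperature improves selectivity toward P.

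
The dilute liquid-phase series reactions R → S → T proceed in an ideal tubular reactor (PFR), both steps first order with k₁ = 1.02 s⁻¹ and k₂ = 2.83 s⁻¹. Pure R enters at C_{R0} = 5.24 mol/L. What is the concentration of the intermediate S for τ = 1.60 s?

0.546 mol/L

Solving the coupled first-order balances gives C_S(τ) = [k₁/(k₂−k₁)]·C_{R0}·(e^(−k₁τ) − e^(−k₂τ)).
e^(−k₁τ) = e^(−1.02×1.60) = e^(−1.632) = 0.1955; e^(−k₂τ) = e^(−4.528) = 0.01080.
C_S = 1.02×5.24/(2.83−1.02) × (0.1955−0.01080) = 2.953×0.1847 = 0.5455 mol/L.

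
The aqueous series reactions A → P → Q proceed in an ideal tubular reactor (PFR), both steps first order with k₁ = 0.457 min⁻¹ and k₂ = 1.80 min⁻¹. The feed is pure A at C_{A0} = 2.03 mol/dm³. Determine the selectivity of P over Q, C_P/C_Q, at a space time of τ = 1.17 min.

0.616

Solving the coupled first-order balances gives C_P(τ) = [k₁/(k₂−k₁)]·C_{A0}·(e^(−k₁τ) − e^(−k₂τ)).
e^(−k₁τ) = e^(−0.457×1.17) = e^(−0.5347) = 0.5859; e^(−k₂τ) = e^(−2.106) = 0.1217.
C_P = 0.457×2.03/(1.80−0.457) × (0.5859−0.1217) = 0.6908×0.4641 = 0.3206 mol/dm³.
C_A = C_{A0}e^(−k₁τ) = 1.189 mol/dm³, so C_Q = C_{A0}−C_A−C_P = 0.5201 mol/dm³; C_P/C_Q = 0.616.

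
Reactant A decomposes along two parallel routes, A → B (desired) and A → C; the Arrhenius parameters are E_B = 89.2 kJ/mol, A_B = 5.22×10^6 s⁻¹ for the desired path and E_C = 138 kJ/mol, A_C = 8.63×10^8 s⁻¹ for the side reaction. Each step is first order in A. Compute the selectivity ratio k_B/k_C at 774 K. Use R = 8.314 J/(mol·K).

k_B/k_C = (A_B/A_C)·exp[−(E_B−E_C)/(RT)] = (A_B/A_C)·exp[(E_C−E_B)/(RT)].
(E_C−E_B)/(RT) = (138−89.2)×10³/(8.314×774) = 48800/6435 = 7.583.
k_B/k_C = (5.22×10^6/8.63×10^8)·exp(7.583) = 0.006049 × 1965 = 11.9.

11.9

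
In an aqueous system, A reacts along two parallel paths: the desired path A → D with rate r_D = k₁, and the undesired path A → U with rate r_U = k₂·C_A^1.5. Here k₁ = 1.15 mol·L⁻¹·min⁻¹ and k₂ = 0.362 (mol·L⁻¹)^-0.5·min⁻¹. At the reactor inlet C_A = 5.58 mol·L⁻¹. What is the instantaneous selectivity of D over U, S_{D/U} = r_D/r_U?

0.241

S_{D/U} = r_D/r_U = (k₁)/(k₂·C_A^1.5) = (k₁/k₂)·C_A^-1.5.
= (1.15) / (0.362×5.580^1.5) = 1.150/4.772 = 0.241.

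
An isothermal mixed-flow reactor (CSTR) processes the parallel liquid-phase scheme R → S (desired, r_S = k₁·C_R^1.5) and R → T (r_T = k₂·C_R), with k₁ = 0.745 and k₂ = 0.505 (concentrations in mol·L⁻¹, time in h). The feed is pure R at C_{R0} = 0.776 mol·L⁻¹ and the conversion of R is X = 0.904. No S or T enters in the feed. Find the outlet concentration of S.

Exit C_R = C_{R0}(1−X) = 0.776×0.0960 = 0.07450 mol·L⁻¹.
In a CSTR the entire volume is at exit conditions, so r_S = 0.745×0.07450^1.5 = 0.01515 and r_T = 0.505×0.07450 = 0.03762.
Fraction of consumed R going to S: r_S/(r_S+r_T) = 0.2871.
C_S = 0.2871·C_{R0}·X = 0.2871×0.776×0.904 = 0.201 mol·L⁻¹.

0.201 mol·L⁻¹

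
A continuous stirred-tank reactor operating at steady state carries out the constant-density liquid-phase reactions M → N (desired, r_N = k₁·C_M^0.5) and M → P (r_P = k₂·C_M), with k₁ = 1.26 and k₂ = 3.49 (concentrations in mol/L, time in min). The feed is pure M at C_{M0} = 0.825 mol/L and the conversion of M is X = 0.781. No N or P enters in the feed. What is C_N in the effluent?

Exit C_M = C_{M0}(1−X) = 0.825×0.219 = 0.1807 mol/L.
Rates in a CSTR are evaluated at the outlet concentration: r_N = 1.26×0.1807^0.5 = 0.5356, r_P = 3.49×0.1807 = 0.6306.
Fraction of consumed M going to N: r_N/(r_N+r_P) = 0.4593.
C_N = 0.4593·C_{M0}·X = 0.4593×0.825×0.781 = 0.296 mol/L.

0.296 mol/L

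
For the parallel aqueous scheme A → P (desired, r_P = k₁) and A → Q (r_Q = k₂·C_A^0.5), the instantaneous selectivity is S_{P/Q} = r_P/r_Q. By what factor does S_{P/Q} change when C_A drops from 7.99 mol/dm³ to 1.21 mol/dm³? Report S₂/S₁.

2.57

S_{P/Q} = (k₁/k₂)·C_A^-0.5, so S₂/S₁ = (C_{A,2}/C_{A,1})^-0.5.
= (1.21/7.99)^(-0.5) = (0.1514)^(-0.5) = 2.57.
Selectivity toward P rises as C_A falls — low-concentration operation is favoured.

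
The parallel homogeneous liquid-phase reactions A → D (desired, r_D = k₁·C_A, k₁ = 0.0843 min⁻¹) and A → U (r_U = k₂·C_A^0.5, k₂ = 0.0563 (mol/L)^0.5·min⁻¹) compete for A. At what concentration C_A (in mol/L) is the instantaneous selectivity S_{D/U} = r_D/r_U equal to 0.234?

0.0244 mol/L

S_{D/U} = (k₁/k₂)·C_A^0.5 ⇒ C_A = (S·k₂/k₁)^(2).
= (0.234×0.0563/0.0843)^(2) = (0.1563)^(2) = 0.0244 mol/L.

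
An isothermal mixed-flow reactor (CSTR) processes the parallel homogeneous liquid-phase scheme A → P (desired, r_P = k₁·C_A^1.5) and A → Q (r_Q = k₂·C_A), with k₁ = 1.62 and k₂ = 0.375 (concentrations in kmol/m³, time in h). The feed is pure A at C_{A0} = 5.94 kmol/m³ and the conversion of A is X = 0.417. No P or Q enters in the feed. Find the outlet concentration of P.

Exit C_A = C_{A0}(1−X) = 5.94×0.583 = 3.463 kmol/m³.
In a CSTR the entire volume is at exit conditions, so r_P = 1.62×3.463^1.5 = 10.44 and r_Q = 0.375×3.463 = 1.299.
Fraction of consumed A going to P: r_P/(r_P+r_Q) = 0.8894.
C_P = 0.8894·C_{A0}·X = 0.8894×5.94×0.417 = 2.20 kmol/m³.

2.20 kmol/m³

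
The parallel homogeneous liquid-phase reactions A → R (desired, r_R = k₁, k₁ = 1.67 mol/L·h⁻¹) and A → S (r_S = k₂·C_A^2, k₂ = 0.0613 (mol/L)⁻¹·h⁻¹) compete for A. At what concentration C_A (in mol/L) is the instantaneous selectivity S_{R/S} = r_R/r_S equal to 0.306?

9.44 mol/L

S_{R/S} = (k₁/k₂)·C_A^-2 ⇒ C_A = (S·k₂/k₁)^(-0.5).
= (0.306×0.0613/1.67)^(-0.5) = (0.01123)^(-0.5) = 9.44 mol/L.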